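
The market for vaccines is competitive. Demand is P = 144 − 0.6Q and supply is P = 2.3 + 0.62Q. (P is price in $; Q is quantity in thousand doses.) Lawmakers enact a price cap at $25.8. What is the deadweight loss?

$3734.53 thousand

Competitive equilibrium: 144 − 0.6Q = 2.3 + 0.62Q → Q* = 116.1475, P* = 74.3115.
At the ceiling P = 25.8, quantity supplied = (25.8 − 2.3)/0.62 = 37.9032.
Willingness to pay at Q' = 37.9032: 144 − 0.6·37.9032 = 121.2581.
ΔQ = 116.1475 − 37.9032 = 78.2443; wedge = 121.2581 − 25.8 = 95.4581.
Deadweight loss = ½ × 78.2443 × 95.4581 = $3734.53 thousand.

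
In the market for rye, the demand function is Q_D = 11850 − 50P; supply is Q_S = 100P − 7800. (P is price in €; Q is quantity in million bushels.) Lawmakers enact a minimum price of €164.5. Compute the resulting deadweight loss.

€42084.375 million

In inverse form: demand P = 237 − 0.02Q, supply P = 78 + 0.01Q.
Competitive equilibrium: 237 − 0.02Q = 78 + 0.01Q → Q* = 5300, P* = 131.
At the floor P = 164.5, quantity demanded = (237 − 164.5)/0.02 = 3625.
Sellers' marginal cost at Q' = 3625: 78 + 0.01·3625 = 114.25.
ΔQ = 5300 − 3625 = 1675; wedge = 164.5 − 114.25 = 50.25.
The triangle = ½ × 1675 × 50.25 = €42084.375 million.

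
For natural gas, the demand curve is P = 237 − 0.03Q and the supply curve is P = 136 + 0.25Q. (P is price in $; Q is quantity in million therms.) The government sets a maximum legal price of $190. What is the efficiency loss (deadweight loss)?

Competitive equilibrium: 237 − 0.03Q = 136 + 0.25Q → Q* = 360.7143, P* = 226.1786.
At the ceiling P = 190, quantity supplied = (190 − 136)/0.25 = 216.
Willingness to pay at Q' = 216: 237 − 0.03·216 = 230.52.
ΔQ = 360.7143 − 216 = 144.7143; wedge = 230.52 − 190 = 40.52.
DWL = ½ × 144.7143 × 40.52 = $2931.91 million.

$2931.91 million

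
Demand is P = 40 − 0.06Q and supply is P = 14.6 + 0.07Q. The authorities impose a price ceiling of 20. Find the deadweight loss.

908.77

Competitive equilibrium: 40 − 0.06Q = 14.6 + 0.07Q → Q* = 195.3846, P* = 28.2769.
At the ceiling P = 20, quantity supplied = (20 − 14.6)/0.07 = 77.1429.
Willingness to pay at Q' = 77.1429: 40 − 0.06·77.1429 = 35.3714.
ΔQ = 195.3846 − 77.1429 = 118.2417; wedge = 35.3714 − 20 = 15.3714.
The triangle = ½ × 118.2417 × 15.3714 = 908.77.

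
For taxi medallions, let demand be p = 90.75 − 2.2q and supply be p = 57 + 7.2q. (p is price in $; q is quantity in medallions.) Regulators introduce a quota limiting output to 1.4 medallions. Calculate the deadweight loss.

Competitive equilibrium: 90.75 − 2.2q = 57 + 7.2q → q* = 3.5904, p* = 82.8511.
At q = 1.4: demand price = 90.75 − 2.2·1.4 = 87.67; supply price = 57 + 7.2·1.4 = 67.08.
Δq = 3.5904 − 1.4 = 2.1904; wedge = 87.67 − 67.08 = 20.59.
The triangle = ½ × 2.1904 × 20.59 = $22.55.

$22.55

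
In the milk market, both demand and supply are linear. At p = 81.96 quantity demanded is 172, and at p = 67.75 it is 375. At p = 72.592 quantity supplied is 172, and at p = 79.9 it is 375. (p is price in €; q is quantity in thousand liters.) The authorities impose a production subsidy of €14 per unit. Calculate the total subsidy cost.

Demand slope = (67.75 − 81.96)/(375 − 172) = −0.07, so p = 94 − 0.07q.
Supply slope = (79.9 − 72.592)/(375 − 172) = 0.036, so p = 66.4 + 0.036q.
Competitive equilibrium: 94 − 0.07q = 66.4 + 0.036q → q* = 260.3774, p* = 75.7736.
The subsidy lowers effective supply by 14: p = 52.4 + 0.036q.
New quantity: 94 − 0.07q = 52.4 + 0.036q → q' = 392.4528.
Total subsidy cost = 14 × 392.4528 = €5494.34 thousand.

€5494.34 thousand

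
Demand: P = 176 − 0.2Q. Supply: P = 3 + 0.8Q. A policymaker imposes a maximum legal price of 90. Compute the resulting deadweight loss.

Competitive equilibrium: 176 − 0.2Q = 3 + 0.8Q → Q* = 173, P* = 141.4.
At the ceiling P = 90, quantity supplied = (90 − 3)/0.8 = 108.75.
Willingness to pay at Q' = 108.75: 176 − 0.2·108.75 = 154.25.
ΔQ = 173 − 108.75 = 64.25; wedge = 154.25 − 90 = 64.25.
The triangle = ½ × 64.25 × 64.25 = 2064.03.

2064.03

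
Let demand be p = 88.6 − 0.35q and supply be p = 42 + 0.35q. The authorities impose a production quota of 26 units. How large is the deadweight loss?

576.11

Competitive equilibrium: 88.6 − 0.35q = 42 + 0.35q → q* = 66.5714, p* = 65.3.
At q = 26: demand price = 88.6 − 0.35·26 = 79.5; supply price = 42 + 0.35·26 = 51.1.
Δq = 66.5714 − 26 = 40.5714; wedge = 79.5 − 51.1 = 28.4.
Welfare loss = ½ × 40.5714 × 28.4 = 576.11.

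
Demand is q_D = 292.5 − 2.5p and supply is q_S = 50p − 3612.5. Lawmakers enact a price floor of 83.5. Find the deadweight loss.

In inverse form: demand p = 117 − 0.4q, supply p = 72.25 + 0.02q.
Competitive equilibrium: 117 − 0.4q = 72.25 + 0.02q → q* = 106.5476, p* = 74.381.
At the floor p = 83.5, quantity demanded = (117 − 83.5)/0.4 = 83.75.
Sellers' marginal cost at q' = 83.75: 72.25 + 0.02·83.75 = 73.925.
Δq = 106.5476 − 83.75 = 22.7976; wedge = 83.5 − 73.925 = 9.575.
The triangle = ½ × 22.7976 × 9.575 = 109.14.

109.14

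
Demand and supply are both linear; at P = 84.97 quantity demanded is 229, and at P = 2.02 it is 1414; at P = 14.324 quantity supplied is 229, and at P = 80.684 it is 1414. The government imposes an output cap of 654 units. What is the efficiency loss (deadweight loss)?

Demand slope = (2.02 − 84.97)/(1414 − 229) = −0.07, so P = 101 − 0.07Q.
Supply slope = (80.684 − 14.324)/(1414 − 229) = 0.056, so P = 1.5 + 0.056Q.
Competitive equilibrium: 101 − 0.07Q = 1.5 + 0.056Q → Q* = 789.6825, P* = 45.7222.
At Q = 654: demand price = 101 − 0.07·654 = 55.22; supply price = 1.5 + 0.056·654 = 38.124.
ΔQ = 789.6825 − 654 = 135.6825; wedge = 55.22 − 38.124 = 17.096.
Deadweight loss = ½ × 135.6825 × 17.096 = 1159.81.

1159.81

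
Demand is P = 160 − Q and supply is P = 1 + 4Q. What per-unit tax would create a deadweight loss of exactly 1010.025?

Competitive equilibrium: 160 − Q = 1 + 4Q → Q* = 31.8, P* = 128.2.
A tax t gives ΔQ = t/5 and wedge t, so DWL = t²/10.
t²/10 = 1010.025 → t² = 10100.25 → t = 100.5.

100.5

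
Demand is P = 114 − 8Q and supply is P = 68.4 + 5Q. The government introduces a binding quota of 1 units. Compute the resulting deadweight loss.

40.88

Competitive equilibrium: 114 − 8Q = 68.4 + 5Q → Q* = 3.5077, P* = 85.9385.
At Q = 1: demand price = 114 − 8·1 = 106; supply price = 68.4 + 5·1 = 73.4.
ΔQ = 3.5077 − 1 = 2.5077; wedge = 106 − 73.4 = 32.6.
The triangle = ½ × 2.5077 × 32.6 = 40.88.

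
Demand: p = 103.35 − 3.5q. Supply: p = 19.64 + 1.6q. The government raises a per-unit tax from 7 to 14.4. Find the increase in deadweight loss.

15.53

Competitive equilibrium: 103.35 − 3.5q = 19.64 + 1.6q → q* = 16.4137, p* = 45.902.
For a per-unit tax t: Δq = t/5.1, so DWL = ½·t·(t/5.1) = t²/10.2.
At t = 7: DWL = 4.804. At t = 14.4: DWL = 20.329.
Increase = 20.329 − 4.804 = 15.53.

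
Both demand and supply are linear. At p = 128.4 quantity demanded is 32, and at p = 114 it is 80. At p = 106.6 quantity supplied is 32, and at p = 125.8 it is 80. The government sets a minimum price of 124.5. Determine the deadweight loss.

115.21

Demand slope = (114 − 128.4)/(80 − 32) = −0.3, so p = 138 − 0.3q.
Supply slope = (125.8 − 106.6)/(80 − 32) = 0.4, so p = 93.8 + 0.4q.
Competitive equilibrium: 138 − 0.3q = 93.8 + 0.4q → q* = 63.1429, p* = 119.0571.
At the floor p = 124.5, quantity demanded = (138 − 124.5)/0.3 = 45.
Sellers' marginal cost at q' = 45: 93.8 + 0.4·45 = 111.8.
Δq = 63.1429 − 45 = 18.1429; wedge = 124.5 − 111.8 = 12.7.
Deadweight loss = ½ × 18.1429 × 12.7 = 115.21.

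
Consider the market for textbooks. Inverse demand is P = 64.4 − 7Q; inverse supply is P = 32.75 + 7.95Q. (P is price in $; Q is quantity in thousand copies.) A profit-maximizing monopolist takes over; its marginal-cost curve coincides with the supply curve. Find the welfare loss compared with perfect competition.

$3.41 thousand

Competitive equilibrium: 64.4 − 7Q = 32.75 + 7.95Q → Q* = 2.1171, P* = 49.5806.
Marginal revenue: MR = 64.4 − 14Q. Set MR = MC: 64.4 − 14Q = 32.75 + 7.95Q → Q_m = 1.4419.
Price P_m = 64.4 − 7·1.4419 = 54.3067; MC(Q_m) = 32.75 + 7.95·1.4419 = 44.2131.
Competitive Q* = 2.1171, so ΔQ = 0.6752; wedge = 54.3067 − 44.2131 = 10.0936.
Welfare loss = ½ × 0.6752 × 10.0936 = $3.41 thousand.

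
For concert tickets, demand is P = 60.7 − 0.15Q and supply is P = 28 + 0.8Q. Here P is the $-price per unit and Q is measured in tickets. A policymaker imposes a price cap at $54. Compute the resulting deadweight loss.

Competitive equilibrium: 60.7 − 0.15Q = 28 + 0.8Q → Q* = 34.4211, P* = 55.5368.
At the ceiling P = 54, quantity supplied = (54 − 28)/0.8 = 32.5.
Willingness to pay at Q' = 32.5: 60.7 − 0.15·32.5 = 55.825.
ΔQ = 34.4211 − 32.5 = 1.9211; wedge = 55.825 − 54 = 1.825.
Deadweight loss = ½ × 1.9211 × 1.825 = $1.75.

$1.75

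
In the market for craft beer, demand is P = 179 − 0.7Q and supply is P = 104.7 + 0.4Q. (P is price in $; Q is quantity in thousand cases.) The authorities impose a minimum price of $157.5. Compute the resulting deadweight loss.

Competitive equilibrium: 179 − 0.7Q = 104.7 + 0.4Q → Q* = 67.54545, P* = 131.71818.
At the floor P = 157.5, quantity demanded = (179 − 157.5)/0.7 = 30.71429.
Sellers' marginal cost at Q' = 30.71429: 104.7 + 0.4·30.71429 = 116.98572.
ΔQ = 67.54545 − 30.71429 = 36.83116; wedge = 157.5 − 116.98572 = 40.51428.
Welfare loss = ½ × 36.83116 × 40.51428 = $746.09 thousand.

$746.09 thousand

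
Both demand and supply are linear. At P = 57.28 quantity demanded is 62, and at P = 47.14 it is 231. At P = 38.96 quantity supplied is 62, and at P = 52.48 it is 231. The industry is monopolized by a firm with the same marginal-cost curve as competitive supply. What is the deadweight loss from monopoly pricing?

234.32

Demand slope = (47.14 − 57.28)/(231 − 62) = −0.06, so P = 61 − 0.06Q.
Supply slope = (52.48 − 38.96)/(231 − 62) = 0.08, so P = 34 + 0.08Q.
Competitive equilibrium: 61 − 0.06Q = 34 + 0.08Q → Q* = 192.8571, P* = 49.4286.
Marginal revenue: MR = 61 − 0.12Q. Set MR = MC: 61 − 0.12Q = 34 + 0.08Q → Q_m = 135.
Price P_m = 61 − 0.06·135 = 52.9; MC(Q_m) = 34 + 0.08·135 = 44.8.
Competitive Q* = 192.8571, so ΔQ = 57.8571; wedge = 52.9 − 44.8 = 8.1.
DWL = ½ × 57.8571 × 8.1 = 234.32.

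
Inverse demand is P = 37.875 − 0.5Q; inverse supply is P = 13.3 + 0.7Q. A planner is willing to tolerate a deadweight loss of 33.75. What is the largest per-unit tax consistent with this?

9

Competitive equilibrium: 37.875 − 0.5Q = 13.3 + 0.7Q → Q* = 20.4792, P* = 27.6354.
A tax t gives ΔQ = t/1.2 and wedge t, so DWL = t²/2.4.
t²/2.4 = 33.75 → t² = 81 → t = 9.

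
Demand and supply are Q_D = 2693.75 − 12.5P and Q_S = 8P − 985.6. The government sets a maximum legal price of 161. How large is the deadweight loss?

2240.43

In inverse form: demand P = 215.5 − 0.08Q, supply P = 123.2 + 0.125Q.
Competitive equilibrium: 215.5 − 0.08Q = 123.2 + 0.125Q → Q* = 450.2439, P* = 179.4805.
At the ceiling P = 161, quantity supplied = (161 − 123.2)/0.125 = 302.4.
Willingness to pay at Q' = 302.4: 215.5 − 0.08·302.4 = 191.308.
ΔQ = 450.2439 − 302.4 = 147.8439; wedge = 191.308 − 161 = 30.308.
Welfare loss = ½ × 147.8439 × 30.308 = 2240.43.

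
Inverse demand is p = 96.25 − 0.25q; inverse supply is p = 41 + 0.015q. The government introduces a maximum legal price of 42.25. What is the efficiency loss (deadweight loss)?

2075.52

Competitive equilibrium: 96.25 − 0.25q = 41 + 0.015q → q* = 208.49057, p* = 44.12736.
At the ceiling p = 42.25, quantity supplied = (42.25 − 41)/0.015 = 83.33333.
Willingness to pay at q' = 83.33333: 96.25 − 0.25·83.33333 = 75.41667.
Δq = 208.49057 − 83.33333 = 125.15724; wedge = 75.41667 − 42.25 = 33.16667.
DWL = ½ × 125.15724 × 33.16667 = 2075.52.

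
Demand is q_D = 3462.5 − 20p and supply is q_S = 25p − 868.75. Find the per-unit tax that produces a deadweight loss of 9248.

In inverse form: demand p = 173.125 − 0.05q, supply p = 34.75 + 0.04q.
Competitive equilibrium: 173.125 − 0.05q = 34.75 + 0.04q → q* = 1537.5, p* = 96.25.
A tax t gives Δq = t/0.09 and wedge t, so DWL = t²/0.18.
t²/0.18 = 9248 → t² = 1664.64 → t = 40.8.

40.8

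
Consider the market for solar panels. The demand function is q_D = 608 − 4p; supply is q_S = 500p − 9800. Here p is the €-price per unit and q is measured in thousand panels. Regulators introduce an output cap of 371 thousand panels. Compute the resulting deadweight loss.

In inverse form: demand p = 152 − 0.25q, supply p = 19.6 + 0.002q.
Competitive equilibrium: 152 − 0.25q = 19.6 + 0.002q → q* = 525.3968, p* = 20.6508.
At q = 371: demand price = 152 − 0.25·371 = 59.25; supply price = 19.6 + 0.002·371 = 20.342.
Δq = 525.3968 − 371 = 154.3968; wedge = 59.25 − 20.342 = 38.908.
The triangle = ½ × 154.3968 × 38.908 = €3003.64 thousand.

€3003.64 thousand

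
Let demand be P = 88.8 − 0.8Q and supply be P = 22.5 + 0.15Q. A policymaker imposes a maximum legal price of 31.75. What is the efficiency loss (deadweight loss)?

31.34

Competitive equilibrium: 88.8 − 0.8Q = 22.5 + 0.15Q → Q* = 69.7895, P* = 32.9684.
At the ceiling P = 31.75, quantity supplied = (31.75 − 22.5)/0.15 = 61.6667.
Willingness to pay at Q' = 61.6667: 88.8 − 0.8·61.6667 = 39.4666.
ΔQ = 69.7895 − 61.6667 = 8.1228; wedge = 39.4666 − 31.75 = 7.7166.
DWL = ½ × 8.1228 × 7.7166 = 31.34.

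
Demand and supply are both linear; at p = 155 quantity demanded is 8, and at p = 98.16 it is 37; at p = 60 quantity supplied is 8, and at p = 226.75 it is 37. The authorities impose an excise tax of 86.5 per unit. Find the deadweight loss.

Demand slope = (98.16 − 155)/(37 − 8) = −1.96, so p = 170.68 − 1.96q.
Supply slope = (226.75 − 60)/(37 − 8) = 5.75, so p = 14 + 5.75q.
Competitive equilibrium: 170.68 − 1.96q = 14 + 5.75q → q* = 20.3217, p* = 130.8495.
With the tax, the buyer price exceeds the seller price by 86.5: (170.68 − 1.96q) − (14 + 5.75q) = 86.5 → q' = 9.1025.
Δq = 20.3217 − 9.1025 = 11.2192; the wedge equals the tax, 86.5.
Deadweight loss = ½ × 11.2192 × 86.5 = 485.23.

485.23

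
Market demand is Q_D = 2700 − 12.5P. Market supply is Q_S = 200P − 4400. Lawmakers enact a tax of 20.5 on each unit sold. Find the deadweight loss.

2472.06

In inverse form: demand P = 216 − 0.08Q, supply P = 22 + 0.005Q.
Competitive equilibrium: 216 − 0.08Q = 22 + 0.005Q → Q* = 2282.3529, P* = 33.4118.
With the tax, the buyer price exceeds the seller price by 20.5: (216 − 0.08Q) − (22 + 0.005Q) = 20.5 → Q' = 2041.1765.
ΔQ = 2282.3529 − 2041.1765 = 241.1764; the wedge equals the tax, 20.5.
Deadweight loss = ½ × 241.1764 × 20.5 = 2472.06.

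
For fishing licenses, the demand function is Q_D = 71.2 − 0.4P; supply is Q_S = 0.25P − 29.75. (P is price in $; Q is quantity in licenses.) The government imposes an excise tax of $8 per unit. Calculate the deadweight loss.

$4.92

In inverse form: demand P = 178 − 2.5Q, supply P = 119 + 4Q.
Competitive equilibrium: 178 − 2.5Q = 119 + 4Q → Q* = 9.0769, P* = 155.3077.
With the tax, the buyer price exceeds the seller price by 8: (178 − 2.5Q) − (119 + 4Q) = 8 → Q' = 7.8462.
ΔQ = 9.0769 − 7.8462 = 1.2307; the wedge equals the tax, 8.
Welfare loss = ½ × 1.2307 × 8 = $4.92.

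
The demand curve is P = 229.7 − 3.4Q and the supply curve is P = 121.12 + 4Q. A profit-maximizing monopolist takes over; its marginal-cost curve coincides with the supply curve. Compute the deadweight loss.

Competitive equilibrium: 229.7 − 3.4Q = 121.12 + 4Q → Q* = 14.673, P* = 179.8119.
Marginal revenue: MR = 229.7 − 6.8Q. Set MR = MC: 229.7 − 6.8Q = 121.12 + 4Q → Q_m = 10.0537.
Price P_m = 229.7 − 3.4·10.0537 = 195.5174; MC(Q_m) = 121.12 + 4·10.0537 = 161.3348.
Competitive Q* = 14.673, so ΔQ = 4.6193; wedge = 195.5174 − 161.3348 = 34.1826.
DWL = ½ × 4.6193 × 34.1826 = 78.95.

78.95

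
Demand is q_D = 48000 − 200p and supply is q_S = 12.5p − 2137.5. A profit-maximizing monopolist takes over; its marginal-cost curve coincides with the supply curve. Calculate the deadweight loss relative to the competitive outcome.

86.44

In inverse form: demand p = 240 − 0.005q, supply p = 171 + 0.08q.
Competitive equilibrium: 240 − 0.005q = 171 + 0.08q → q* = 811.7647, p* = 235.9412.
Marginal revenue: MR = 240 − 0.01q. Set MR = MC: 240 − 0.01q = 171 + 0.08q → q_m = 766.6667.
Price p_m = 240 − 0.005·766.6667 = 236.1667; MC(q_m) = 171 + 0.08·766.6667 = 232.3333.
Competitive q* = 811.7647, so Δq = 45.098; wedge = 236.1667 − 232.3333 = 3.8334.
Deadweight loss = ½ × 45.098 × 3.8334 = 86.44.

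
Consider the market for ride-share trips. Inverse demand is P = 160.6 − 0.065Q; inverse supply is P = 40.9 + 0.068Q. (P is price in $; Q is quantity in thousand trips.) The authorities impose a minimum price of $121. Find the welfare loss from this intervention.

$5622.36 thousand

Competitive equilibrium: 160.6 − 0.065Q = 40.9 + 0.068Q → Q* = 900, P* = 102.1.
At the floor P = 121, quantity demanded = (160.6 − 121)/0.065 = 609.2308.
Sellers' marginal cost at Q' = 609.2308: 40.9 + 0.068·609.2308 = 82.3277.
ΔQ = 900 − 609.2308 = 290.7692; wedge = 121 − 82.3277 = 38.6723.
Welfare loss = ½ × 290.7692 × 38.6723 = $5622.36 thousand.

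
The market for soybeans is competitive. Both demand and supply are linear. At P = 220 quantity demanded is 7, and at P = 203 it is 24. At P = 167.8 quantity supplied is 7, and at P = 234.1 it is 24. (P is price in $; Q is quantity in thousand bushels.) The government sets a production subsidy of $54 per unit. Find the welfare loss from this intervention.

Demand slope = (203 − 220)/(24 − 7) = −1, so P = 227 − Q.
Supply slope = (234.1 − 167.8)/(24 − 7) = 3.9, so P = 140.5 + 3.9Q.
Competitive equilibrium: 227 − Q = 140.5 + 3.9Q → Q* = 17.6531, P* = 209.3469.
The subsidy lowers effective supply by 54: P = 86.5 + 3.9Q.
New quantity: 227 − Q = 86.5 + 3.9Q → Q' = 28.6735.
Overproduction ΔQ = 28.6735 − 17.6531 = 11.0204; wedge = subsidy = 54.
Deadweight loss = ½ × 11.0204 × 54 = $297.55 thousand.

$297.55 thousand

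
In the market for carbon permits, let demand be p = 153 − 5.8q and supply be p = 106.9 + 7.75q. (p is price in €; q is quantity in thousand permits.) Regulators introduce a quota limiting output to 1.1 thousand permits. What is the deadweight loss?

€35.91 thousand

Competitive equilibrium: 153 − 5.8q = 106.9 + 7.75q → q* = 3.4022, p* = 133.2672.
At q = 1.1: demand price = 153 − 5.8·1.1 = 146.62; supply price = 106.9 + 7.75·1.1 = 115.425.
Δq = 3.4022 − 1.1 = 2.3022; wedge = 146.62 − 115.425 = 31.195.
Welfare loss = ½ × 2.3022 × 31.195 = €35.91 thousand.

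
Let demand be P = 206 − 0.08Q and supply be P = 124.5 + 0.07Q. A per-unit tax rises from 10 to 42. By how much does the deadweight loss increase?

Competitive equilibrium: 206 − 0.08Q = 124.5 + 0.07Q → Q* = 543.3333, P* = 162.5333.
For a per-unit tax t: ΔQ = t/0.15, so DWL = ½·t·(t/0.15) = t²/0.3.
At t = 10: DWL = 333.333. At t = 42: DWL = 5880.
Increase = 5880 − 333.333 = 5546.67.

5546.67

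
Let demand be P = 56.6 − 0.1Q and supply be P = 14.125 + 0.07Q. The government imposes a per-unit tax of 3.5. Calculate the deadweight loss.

Competitive equilibrium: 56.6 − 0.1Q = 14.125 + 0.07Q → Q* = 249.8529, P* = 31.6147.
With the tax, the buyer price exceeds the seller price by 3.5: (56.6 − 0.1Q) − (14.125 + 0.07Q) = 3.5 → Q' = 229.2647.
ΔQ = 249.8529 − 229.2647 = 20.5882; the wedge equals the tax, 3.5.
Deadweight loss = ½ × 20.5882 × 3.5 = 36.03.

36.03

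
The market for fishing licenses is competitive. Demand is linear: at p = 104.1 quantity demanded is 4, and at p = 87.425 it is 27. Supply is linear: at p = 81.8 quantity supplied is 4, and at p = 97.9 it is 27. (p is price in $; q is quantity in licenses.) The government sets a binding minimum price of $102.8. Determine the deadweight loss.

Demand slope = (87.425 − 104.1)/(27 − 4) = −0.725, so p = 107 − 0.725q.
Supply slope = (97.9 − 81.8)/(27 − 4) = 0.7, so p = 79 + 0.7q.
Competitive equilibrium: 107 − 0.725q = 79 + 0.7q → q* = 19.6491, p* = 92.7544.
At the floor p = 102.8, quantity demanded = (107 − 102.8)/0.725 = 5.7931.
Sellers' marginal cost at q' = 5.7931: 79 + 0.7·5.7931 = 83.0552.
Δq = 19.6491 − 5.7931 = 13.856; wedge = 102.8 − 83.0552 = 19.7448.
Welfare loss = ½ × 13.856 × 19.7448 = $136.79.

$136.79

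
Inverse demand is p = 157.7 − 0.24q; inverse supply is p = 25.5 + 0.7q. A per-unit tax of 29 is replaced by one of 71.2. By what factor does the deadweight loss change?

6.028

Competitive equilibrium: 157.7 − 0.24q = 25.5 + 0.7q → q* = 140.6383, p* = 123.9468.
For a per-unit tax t: Δq = t/0.94, so DWL = ½·t·(t/0.94) = t²/1.88.
At t = 29: DWL = 447.340. At t = 71.2: DWL = 2696.511.
Ratio = (71.2/29)² = 6.028.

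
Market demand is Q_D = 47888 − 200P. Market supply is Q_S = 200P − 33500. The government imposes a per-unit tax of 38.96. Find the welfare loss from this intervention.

In inverse form: demand P = 239.44 − 0.005Q, supply P = 167.5 + 0.005Q.
Competitive equilibrium: 239.44 − 0.005Q = 167.5 + 0.005Q → Q* = 7194, P* = 203.47.
With the tax, the buyer price exceeds the seller price by 38.96: (239.44 − 0.005Q) − (167.5 + 0.005Q) = 38.96 → Q' = 3298.
ΔQ = 7194 − 3298 = 3896; the wedge equals the tax, 38.96.
Welfare loss = ½ × 3896 × 38.96 = 75894.08.

75894.08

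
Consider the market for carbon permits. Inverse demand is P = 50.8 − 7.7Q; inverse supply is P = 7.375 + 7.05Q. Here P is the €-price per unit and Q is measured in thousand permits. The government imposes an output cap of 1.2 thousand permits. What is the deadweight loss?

Competitive equilibrium: 50.8 − 7.7Q = 7.375 + 7.05Q → Q* = 2.9441, P* = 28.1307.
At Q = 1.2: demand price = 50.8 − 7.7·1.2 = 41.56; supply price = 7.375 + 7.05·1.2 = 15.835.
ΔQ = 2.9441 − 1.2 = 1.7441; wedge = 41.56 − 15.835 = 25.725.
The triangle = ½ × 1.7441 × 25.725 = €22.43 thousand.

€22.43 thousand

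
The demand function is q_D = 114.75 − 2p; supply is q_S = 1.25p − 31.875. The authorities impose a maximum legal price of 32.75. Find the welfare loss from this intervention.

155.29

In inverse form: demand p = 57.375 − 0.5q, supply p = 25.5 + 0.8q.
Competitive equilibrium: 57.375 − 0.5q = 25.5 + 0.8q → q* = 24.5192, p* = 45.1154.
At the ceiling p = 32.75, quantity supplied = (32.75 − 25.5)/0.8 = 9.0625.
Willingness to pay at q' = 9.0625: 57.375 − 0.5·9.0625 = 52.8438.
Δq = 24.5192 − 9.0625 = 15.4567; wedge = 52.8438 − 32.75 = 20.0938.
DWL = ½ × 15.4567 × 20.0938 = 155.29.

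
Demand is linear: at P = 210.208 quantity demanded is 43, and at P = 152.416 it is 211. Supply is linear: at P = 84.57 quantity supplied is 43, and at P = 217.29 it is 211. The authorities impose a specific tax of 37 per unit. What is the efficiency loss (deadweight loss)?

603.62

Demand slope = (152.416 − 210.208)/(211 − 43) = −0.344, so P = 225 − 0.344Q.
Supply slope = (217.29 − 84.57)/(211 − 43) = 0.79, so P = 50.6 + 0.79Q.
Competitive equilibrium: 225 − 0.344Q = 50.6 + 0.79Q → Q* = 153.7919, P* = 172.0956.
With the tax, the buyer price exceeds the seller price by 37: (225 − 0.344Q) − (50.6 + 0.79Q) = 37 → Q' = 121.164.
ΔQ = 153.7919 − 121.164 = 32.6279; the wedge equals the tax, 37.
Deadweight loss = ½ × 32.6279 × 37 = 603.62.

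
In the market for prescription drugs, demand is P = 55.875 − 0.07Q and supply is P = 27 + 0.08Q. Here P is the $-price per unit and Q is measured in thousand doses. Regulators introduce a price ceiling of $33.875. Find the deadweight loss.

Competitive equilibrium: 55.875 − 0.07Q = 27 + 0.08Q → Q* = 192.5, P* = 42.4.
At the ceiling P = 33.875, quantity supplied = (33.875 − 27)/0.08 = 85.9375.
Willingness to pay at Q' = 85.9375: 55.875 − 0.07·85.9375 = 49.8594.
ΔQ = 192.5 − 85.9375 = 106.5625; wedge = 49.8594 − 33.875 = 15.9844.
The triangle = ½ × 106.5625 × 15.9844 = $851.67 thousand.

$851.67 thousand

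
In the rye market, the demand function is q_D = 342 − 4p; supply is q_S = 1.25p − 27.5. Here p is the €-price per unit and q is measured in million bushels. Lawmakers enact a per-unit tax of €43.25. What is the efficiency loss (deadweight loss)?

€890.74 million

In inverse form: demand p = 85.5 − 0.25q, supply p = 22 + 0.8q.
Competitive equilibrium: 85.5 − 0.25q = 22 + 0.8q → q* = 60.4762, p* = 70.381.
With the tax, the buyer price exceeds the seller price by 43.25: (85.5 − 0.25q) − (22 + 0.8q) = 43.25 → q' = 19.2857.
Δq = 60.4762 − 19.2857 = 41.1905; the wedge equals the tax, 43.25.
Deadweight loss = ½ × 41.1905 × 43.25 = €890.74 million.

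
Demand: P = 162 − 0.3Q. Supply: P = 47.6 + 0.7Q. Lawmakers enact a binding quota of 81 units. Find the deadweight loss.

557.78

Competitive equilibrium: 162 − 0.3Q = 47.6 + 0.7Q → Q* = 114.4, P* = 127.68.
At Q = 81: demand price = 162 − 0.3·81 = 137.7; supply price = 47.6 + 0.7·81 = 104.3.
ΔQ = 114.4 − 81 = 33.4; wedge = 137.7 − 104.3 = 33.4.
The triangle = ½ × 33.4 × 33.4 = 557.78.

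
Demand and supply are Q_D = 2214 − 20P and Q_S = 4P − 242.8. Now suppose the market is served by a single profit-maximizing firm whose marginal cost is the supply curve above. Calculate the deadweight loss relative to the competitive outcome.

In inverse form: demand P = 110.7 − 0.05Q, supply P = 60.7 + 0.25Q.
Competitive equilibrium: 110.7 − 0.05Q = 60.7 + 0.25Q → Q* = 166.6667, P* = 102.3667.
Marginal revenue: MR = 110.7 − 0.1Q. Set MR = MC: 110.7 − 0.1Q = 60.7 + 0.25Q → Q_m = 142.8571.
Price P_m = 110.7 − 0.05·142.8571 = 103.5571; MC(Q_m) = 60.7 + 0.25·142.8571 = 96.4143.
Competitive Q* = 166.6667, so ΔQ = 23.8096; wedge = 103.5571 − 96.4143 = 7.1428.
Deadweight loss = ½ × 23.8096 × 7.1428 = 85.03.

85.03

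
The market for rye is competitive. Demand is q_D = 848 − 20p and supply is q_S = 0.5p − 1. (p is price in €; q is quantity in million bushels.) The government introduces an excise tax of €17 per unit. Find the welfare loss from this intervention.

€70.49 million

In inverse form: demand p = 42.4 − 0.05q, supply p = 2 + 2q.
Competitive equilibrium: 42.4 − 0.05q = 2 + 2q → q* = 19.7073, p* = 41.4146.
With the tax, the buyer price exceeds the seller price by 17: (42.4 − 0.05q) − (2 + 2q) = 17 → q' = 11.4146.
Δq = 19.7073 − 11.4146 = 8.2927; the wedge equals the tax, 17.
DWL = ½ × 8.2927 × 17 = €70.49 million.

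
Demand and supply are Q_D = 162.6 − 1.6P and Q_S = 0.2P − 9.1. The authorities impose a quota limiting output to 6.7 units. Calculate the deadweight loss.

In inverse form: demand P = 101.625 − 0.625Q, supply P = 45.5 + 5Q.
Competitive equilibrium: 101.625 − 0.625Q = 45.5 + 5Q → Q* = 9.9778, P* = 95.3889.
At Q = 6.7: demand price = 101.625 − 0.625·6.7 = 97.4375; supply price = 45.5 + 5·6.7 = 79.
ΔQ = 9.9778 − 6.7 = 3.2778; wedge = 97.4375 − 79 = 18.4375.
Deadweight loss = ½ × 3.2778 × 18.4375 = 30.22.

30.22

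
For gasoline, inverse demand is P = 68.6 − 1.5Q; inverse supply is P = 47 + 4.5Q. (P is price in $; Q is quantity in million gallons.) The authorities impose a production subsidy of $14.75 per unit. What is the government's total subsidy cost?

$89.36 million

Competitive equilibrium: 68.6 − 1.5Q = 47 + 4.5Q → Q* = 3.6, P* = 63.2.
The subsidy lowers effective supply by 14.75: P = 32.25 + 4.5Q.
New quantity: 68.6 − 1.5Q = 32.25 + 4.5Q → Q' = 6.0583.
Total subsidy cost = 14.75 × 6.0583 = $89.36 million.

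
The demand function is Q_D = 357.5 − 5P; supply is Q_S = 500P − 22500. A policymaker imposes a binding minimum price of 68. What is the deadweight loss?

In inverse form: demand P = 71.5 − 0.2Q, supply P = 45 + 0.002Q.
Competitive equilibrium: 71.5 − 0.2Q = 45 + 0.002Q → Q* = 131.1881, P* = 45.2624.
At the floor P = 68, quantity demanded = (71.5 − 68)/0.2 = 17.5.
Sellers' marginal cost at Q' = 17.5: 45 + 0.002·17.5 = 45.035.
ΔQ = 131.1881 − 17.5 = 113.6881; wedge = 68 − 45.035 = 22.965.
DWL = ½ × 113.6881 × 22.965 = 1305.42.

1305.42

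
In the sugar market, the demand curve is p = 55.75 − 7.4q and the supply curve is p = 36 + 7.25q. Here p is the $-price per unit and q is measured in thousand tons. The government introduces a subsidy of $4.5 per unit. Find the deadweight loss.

$0.69 thousand

Competitive equilibrium: 55.75 − 7.4q = 36 + 7.25q → q* = 1.3481, p* = 45.7739.
The subsidy lowers effective supply by 4.5: p = 31.5 + 7.25q.
New quantity: 55.75 − 7.4q = 31.5 + 7.25q → q' = 1.6553.
Overproduction Δq = 1.6553 − 1.3481 = 0.3072; wedge = subsidy = 4.5.
DWL = ½ × 0.3072 × 4.5 = $0.69 thousand.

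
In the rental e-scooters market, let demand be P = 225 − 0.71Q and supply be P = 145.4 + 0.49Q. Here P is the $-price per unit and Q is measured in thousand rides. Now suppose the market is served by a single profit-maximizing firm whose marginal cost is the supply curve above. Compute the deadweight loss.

Competitive equilibrium: 225 − 0.71Q = 145.4 + 0.49Q → Q* = 66.3333, P* = 177.9033.
Marginal revenue: MR = 225 − 1.42Q. Set MR = MC: 225 − 1.42Q = 145.4 + 0.49Q → Q_m = 41.6754.
Price P_m = 225 − 0.71·41.6754 = 195.4105; MC(Q_m) = 145.4 + 0.49·41.6754 = 165.8209.
Competitive Q* = 66.3333, so ΔQ = 24.6579; wedge = 195.4105 − 165.8209 = 29.5896.
The triangle = ½ × 24.6579 × 29.5896 = $364.81 thousand.

$364.81 thousand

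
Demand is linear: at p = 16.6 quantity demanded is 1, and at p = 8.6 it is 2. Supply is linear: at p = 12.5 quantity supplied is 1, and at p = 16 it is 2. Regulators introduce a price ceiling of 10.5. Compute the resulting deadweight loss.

4.95

Demand slope = (8.6 − 16.6)/(2 − 1) = −8, so p = 24.6 − 8q.
Supply slope = (16 − 12.5)/(2 − 1) = 3.5, so p = 9 + 3.5q.
Competitive equilibrium: 24.6 − 8q = 9 + 3.5q → q* = 1.3565, p* = 13.7478.
At the ceiling p = 10.5, quantity supplied = (10.5 − 9)/3.5 = 0.4286.
Willingness to pay at q' = 0.4286: 24.6 − 8·0.4286 = 21.1712.
Δq = 1.3565 − 0.4286 = 0.9279; wedge = 21.1712 − 10.5 = 10.6712.
Welfare loss = ½ × 0.9279 × 10.6712 = 4.95.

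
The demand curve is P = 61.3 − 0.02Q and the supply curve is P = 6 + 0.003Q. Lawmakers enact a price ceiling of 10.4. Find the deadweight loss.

10111.33

Competitive equilibrium: 61.3 − 0.02Q = 6 + 0.003Q → Q* = 2404.34783, P* = 13.21304.
At the ceiling P = 10.4, quantity supplied = (10.4 − 6)/0.003 = 1466.66667.
Willingness to pay at Q' = 1466.66667: 61.3 − 0.02·1466.66667 = 31.96667.
ΔQ = 2404.34783 − 1466.66667 = 937.68116; wedge = 31.96667 − 10.4 = 21.56667.
The triangle = ½ × 937.68116 × 21.56667 = 10111.33.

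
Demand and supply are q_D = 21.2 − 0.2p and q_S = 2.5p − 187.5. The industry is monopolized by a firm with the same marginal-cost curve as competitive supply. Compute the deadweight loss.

20.57

In inverse form: demand p = 106 − 5q, supply p = 75 + 0.4q.
Competitive equilibrium: 106 − 5q = 75 + 0.4q → q* = 5.7407, p* = 77.2963.
Marginal revenue: MR = 106 − 10q. Set MR = MC: 106 − 10q = 75 + 0.4q → q_m = 2.9808.
Price p_m = 106 − 5·2.9808 = 91.096; MC(q_m) = 75 + 0.4·2.9808 = 76.1923.
Competitive q* = 5.7407, so Δq = 2.7599; wedge = 91.096 − 76.1923 = 14.9037.
Deadweight loss = ½ × 2.7599 × 14.9037 = 20.57.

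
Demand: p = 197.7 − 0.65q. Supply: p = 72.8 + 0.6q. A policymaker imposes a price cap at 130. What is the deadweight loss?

Competitive equilibrium: 197.7 − 0.65q = 72.8 + 0.6q → q* = 99.92, p* = 132.752.
At the ceiling p = 130, quantity supplied = (130 − 72.8)/0.6 = 95.3333.
Willingness to pay at q' = 95.3333: 197.7 − 0.65·95.3333 = 135.7334.
Δq = 99.92 − 95.3333 = 4.5867; wedge = 135.7334 − 130 = 5.7334.
Deadweight loss = ½ × 4.5867 × 5.7334 = 13.15.

13.15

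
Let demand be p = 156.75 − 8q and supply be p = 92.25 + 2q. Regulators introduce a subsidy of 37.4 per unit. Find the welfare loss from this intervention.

Competitive equilibrium: 156.75 − 8q = 92.25 + 2q → q* = 6.45, p* = 105.15.
The subsidy lowers effective supply by 37.4: p = 54.85 + 2q.
New quantity: 156.75 − 8q = 54.85 + 2q → q' = 10.19.
Overproduction Δq = 10.19 − 6.45 = 3.74; wedge = subsidy = 37.4.
The triangle = ½ × 3.74 × 37.4 = 69.938.

69.938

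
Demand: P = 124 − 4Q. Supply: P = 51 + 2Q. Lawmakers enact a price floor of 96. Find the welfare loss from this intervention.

Competitive equilibrium: 124 − 4Q = 51 + 2Q → Q* = 12.1667, P* = 75.3333.
At the floor P = 96, quantity demanded = (124 − 96)/4 = 7.
Sellers' marginal cost at Q' = 7: 51 + 2·7 = 65.
ΔQ = 12.1667 − 7 = 5.1667; wedge = 96 − 65 = 31.
The triangle = ½ × 5.1667 × 31 = 80.08.

80.08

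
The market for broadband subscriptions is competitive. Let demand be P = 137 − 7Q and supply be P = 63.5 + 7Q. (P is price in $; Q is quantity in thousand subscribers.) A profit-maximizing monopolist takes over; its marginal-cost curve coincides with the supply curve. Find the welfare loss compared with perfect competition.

$21.44 thousand

Competitive equilibrium: 137 − 7Q = 63.5 + 7Q → Q* = 5.25, P* = 100.25.
Marginal revenue: MR = 137 − 14Q. Set MR = MC: 137 − 14Q = 63.5 + 7Q → Q_m = 3.5.
Price P_m = 137 − 7·3.5 = 112.5; MC(Q_m) = 63.5 + 7·3.5 = 88.
Competitive Q* = 5.25, so ΔQ = 1.75; wedge = 112.5 − 88 = 24.5.
Deadweight loss = ½ × 1.75 × 24.5 = $21.44 thousand.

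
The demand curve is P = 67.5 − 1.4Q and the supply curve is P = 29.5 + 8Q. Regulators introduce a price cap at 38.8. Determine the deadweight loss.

38.99

Competitive equilibrium: 67.5 − 1.4Q = 29.5 + 8Q → Q* = 4.0426, P* = 61.8404.
At the ceiling P = 38.8, quantity supplied = (38.8 − 29.5)/8 = 1.1625.
Willingness to pay at Q' = 1.1625: 67.5 − 1.4·1.1625 = 65.8725.
ΔQ = 4.0426 − 1.1625 = 2.8801; wedge = 65.8725 − 38.8 = 27.0725.
The triangle = ½ × 2.8801 × 27.0725 = 38.99.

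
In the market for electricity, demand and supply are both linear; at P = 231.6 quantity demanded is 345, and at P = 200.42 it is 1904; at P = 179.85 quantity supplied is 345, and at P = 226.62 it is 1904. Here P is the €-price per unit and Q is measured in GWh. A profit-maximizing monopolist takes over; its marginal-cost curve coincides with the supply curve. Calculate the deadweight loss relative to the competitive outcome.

€3886.53

Demand slope = (200.42 − 231.6)/(1904 − 345) = −0.02, so P = 238.5 − 0.02Q.
Supply slope = (226.62 − 179.85)/(1904 − 345) = 0.03, so P = 169.5 + 0.03Q.
Competitive equilibrium: 238.5 − 0.02Q = 169.5 + 0.03Q → Q* = 1380, P* = 210.9.
Marginal revenue: MR = 238.5 − 0.04Q. Set MR = MC: 238.5 − 0.04Q = 169.5 + 0.03Q → Q_m = 985.7143.
Price P_m = 238.5 − 0.02·985.7143 = 218.7857; MC(Q_m) = 169.5 + 0.03·985.7143 = 199.0714.
Competitive Q* = 1380, so ΔQ = 394.2857; wedge = 218.7857 − 199.0714 = 19.7143.
DWL = ½ × 394.2857 × 19.7143 = €3886.53.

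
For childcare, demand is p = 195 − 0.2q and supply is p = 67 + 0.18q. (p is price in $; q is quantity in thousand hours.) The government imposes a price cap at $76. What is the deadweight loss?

Competitive equilibrium: 195 − 0.2q = 67 + 0.18q → q* = 336.8421, p* = 127.6316.
At the ceiling p = 76, quantity supplied = (76 − 67)/0.18 = 50.
Willingness to pay at q' = 50: 195 − 0.2·50 = 185.
Δq = 336.8421 − 50 = 286.8421; wedge = 185 − 76 = 109.
Deadweight loss = ½ × 286.8421 × 109 = $15632.89 thousand.

$15632.89 thousand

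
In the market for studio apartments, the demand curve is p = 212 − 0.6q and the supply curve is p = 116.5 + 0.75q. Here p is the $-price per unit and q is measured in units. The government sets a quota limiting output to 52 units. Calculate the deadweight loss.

Competitive equilibrium: 212 − 0.6q = 116.5 + 0.75q → q* = 70.7407, p* = 169.5556.
At q = 52: demand price = 212 − 0.6·52 = 180.8; supply price = 116.5 + 0.75·52 = 155.5.
Δq = 70.7407 − 52 = 18.7407; wedge = 180.8 − 155.5 = 25.3.
Deadweight loss = ½ × 18.7407 × 25.3 = $237.07.

$237.07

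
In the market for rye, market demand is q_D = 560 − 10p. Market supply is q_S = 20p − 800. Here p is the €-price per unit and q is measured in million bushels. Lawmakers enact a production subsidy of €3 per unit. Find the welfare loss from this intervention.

€30 million

In inverse form: demand p = 56 − 0.1q, supply p = 40 + 0.05q.
Competitive equilibrium: 56 − 0.1q = 40 + 0.05q → q* = 106.6667, p* = 45.3333.
The subsidy lowers effective supply by 3: p = 37 + 0.05q.
New quantity: 56 − 0.1q = 37 + 0.05q → q' = 126.6667.
Overproduction Δq = 126.6667 − 106.6667 = 20; wedge = subsidy = 3.
The triangle = ½ × 20 × 3 = €30 million.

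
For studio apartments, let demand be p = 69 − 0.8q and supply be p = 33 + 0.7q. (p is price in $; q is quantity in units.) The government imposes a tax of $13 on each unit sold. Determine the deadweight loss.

$56.33

Competitive equilibrium: 69 − 0.8q = 33 + 0.7q → q* = 24, p* = 49.8.
With the tax, the buyer price exceeds the seller price by 13: (69 − 0.8q) − (33 + 0.7q) = 13 → q' = 15.3333.
Δq = 24 − 15.3333 = 8.6667; the wedge equals the tax, 13.
The triangle = ½ × 8.6667 × 13 = $56.33.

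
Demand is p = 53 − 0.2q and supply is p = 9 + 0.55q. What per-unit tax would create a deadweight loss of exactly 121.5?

Competitive equilibrium: 53 − 0.2q = 9 + 0.55q → q* = 58.6667, p* = 41.2667.
A tax t gives Δq = t/0.75 and wedge t, so DWL = t²/1.5.
t²/1.5 = 121.5 → t² = 182.25 → t = 13.5.

13.5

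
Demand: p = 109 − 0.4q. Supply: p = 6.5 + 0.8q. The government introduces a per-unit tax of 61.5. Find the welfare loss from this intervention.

Competitive equilibrium: 109 − 0.4q = 6.5 + 0.8q → q* = 85.4167, p* = 74.8333.
With the tax, the buyer price exceeds the seller price by 61.5: (109 − 0.4q) − (6.5 + 0.8q) = 61.5 → q' = 34.1667.
Δq = 85.4167 − 34.1667 = 51.25; the wedge equals the tax, 61.5.
The triangle = ½ × 51.25 × 61.5 = 1575.94.

1575.94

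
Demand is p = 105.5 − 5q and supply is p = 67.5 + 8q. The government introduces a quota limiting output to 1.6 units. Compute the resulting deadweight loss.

Competitive equilibrium: 105.5 − 5q = 67.5 + 8q → q* = 2.9231, p* = 90.8846.
At q = 1.6: demand price = 105.5 − 5·1.6 = 97.5; supply price = 67.5 + 8·1.6 = 80.3.
Δq = 2.9231 − 1.6 = 1.3231; wedge = 97.5 − 80.3 = 17.2.
The triangle = ½ × 1.3231 × 17.2 = 11.38.

11.38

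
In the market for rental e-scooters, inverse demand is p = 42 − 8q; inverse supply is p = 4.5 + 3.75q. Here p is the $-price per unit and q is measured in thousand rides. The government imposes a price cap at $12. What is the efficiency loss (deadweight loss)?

$8.34 thousand

Competitive equilibrium: 42 − 8q = 4.5 + 3.75q → q* = 3.1915, p* = 16.4681.
At the ceiling p = 12, quantity supplied = (12 − 4.5)/3.75 = 2.
Willingness to pay at q' = 2: 42 − 8·2 = 26.
Δq = 3.1915 − 2 = 1.1915; wedge = 26 − 12 = 14.
Welfare loss = ½ × 1.1915 × 14 = $8.34 thousand.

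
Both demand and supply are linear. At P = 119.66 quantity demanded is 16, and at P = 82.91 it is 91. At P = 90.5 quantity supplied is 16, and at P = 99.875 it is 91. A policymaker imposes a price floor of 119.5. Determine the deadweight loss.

Demand slope = (82.91 − 119.66)/(91 − 16) = −0.49, so P = 127.5 − 0.49Q.
Supply slope = (99.875 − 90.5)/(91 − 16) = 0.125, so P = 88.5 + 0.125Q.
Competitive equilibrium: 127.5 − 0.49Q = 88.5 + 0.125Q → Q* = 63.4146, P* = 96.4268.
At the floor P = 119.5, quantity demanded = (127.5 − 119.5)/0.49 = 16.3265.
Sellers' marginal cost at Q' = 16.3265: 88.5 + 0.125·16.3265 = 90.5408.
ΔQ = 63.4146 − 16.3265 = 47.0881; wedge = 119.5 − 90.5408 = 28.9592.
Deadweight loss = ½ × 47.0881 × 28.9592 = 681.82.

681.82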